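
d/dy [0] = 0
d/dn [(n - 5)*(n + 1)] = 2*n - 4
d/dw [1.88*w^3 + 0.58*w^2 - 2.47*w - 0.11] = 5.64*w^2 + 1.16*w - 2.47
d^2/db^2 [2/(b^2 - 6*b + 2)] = 4*(-b^2 + 6*b + 4*(b - 3)^2 - 2)/(b^2 - 6*b + 2)^3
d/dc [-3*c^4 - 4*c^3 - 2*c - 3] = -12*c^3 - 12*c^2 - 2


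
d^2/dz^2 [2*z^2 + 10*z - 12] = 4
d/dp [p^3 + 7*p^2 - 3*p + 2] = 3*p^2 + 14*p - 3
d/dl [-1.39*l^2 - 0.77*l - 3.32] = -2.78*l - 0.77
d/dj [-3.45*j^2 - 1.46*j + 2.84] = -6.9*j - 1.46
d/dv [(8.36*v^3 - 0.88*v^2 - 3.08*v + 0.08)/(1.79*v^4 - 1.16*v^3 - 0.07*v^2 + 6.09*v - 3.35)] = (-14.9644*v^6 + 3.1504*v^5 + 14.9336*v^4 + 94.1064*v^3 - 89.3144*v^2 + 5.9072*v + 9.8308)/(3.2041*v^8 - 4.1528*v^7 + 1.095*v^6 + 21.9646*v^5 - 26.1169*v^4 + 6.9194*v^3 + 37.5571*v^2 - 40.803*v + 11.2225)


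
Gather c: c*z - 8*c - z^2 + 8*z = c*(z - 8) - z^2 + 8*z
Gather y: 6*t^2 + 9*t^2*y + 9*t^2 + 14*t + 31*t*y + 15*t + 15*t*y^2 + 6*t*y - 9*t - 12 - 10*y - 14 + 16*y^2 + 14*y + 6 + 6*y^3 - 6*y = 15*t^2 + 20*t + 6*y^3 + y^2*(15*t + 16) + y*(9*t^2 + 37*t - 2) - 20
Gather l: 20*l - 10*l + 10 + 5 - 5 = 10*l + 10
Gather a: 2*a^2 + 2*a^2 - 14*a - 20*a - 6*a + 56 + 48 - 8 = 4*a^2 - 40*a + 96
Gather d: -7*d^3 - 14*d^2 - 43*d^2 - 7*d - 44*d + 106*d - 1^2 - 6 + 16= -7*d^3 - 57*d^2 + 55*d + 9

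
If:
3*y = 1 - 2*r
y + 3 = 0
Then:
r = 5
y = -3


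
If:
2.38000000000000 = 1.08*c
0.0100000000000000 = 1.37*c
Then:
No Solution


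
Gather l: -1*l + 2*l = l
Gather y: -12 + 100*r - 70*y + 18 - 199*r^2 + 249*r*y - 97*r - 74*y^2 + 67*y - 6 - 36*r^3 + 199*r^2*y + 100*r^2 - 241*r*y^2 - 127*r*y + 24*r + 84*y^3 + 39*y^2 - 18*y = -36*r^3 - 99*r^2 + 27*r + 84*y^3 + y^2*(-241*r - 35) + y*(199*r^2 + 122*r - 21)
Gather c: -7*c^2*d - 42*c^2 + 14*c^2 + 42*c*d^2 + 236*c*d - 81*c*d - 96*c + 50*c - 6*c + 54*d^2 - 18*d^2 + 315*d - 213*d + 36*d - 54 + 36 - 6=c^2*(-7*d - 28) + c*(42*d^2 + 155*d - 52) + 36*d^2 + 138*d - 24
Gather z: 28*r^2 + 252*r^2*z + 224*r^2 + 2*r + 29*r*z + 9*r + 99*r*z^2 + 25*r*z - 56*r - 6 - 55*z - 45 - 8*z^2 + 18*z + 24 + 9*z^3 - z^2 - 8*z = 252*r^2 - 45*r + 9*z^3 + z^2*(99*r - 9) + z*(252*r^2 + 54*r - 45) - 27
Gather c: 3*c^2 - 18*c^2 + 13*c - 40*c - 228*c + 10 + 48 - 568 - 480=-15*c^2 - 255*c - 990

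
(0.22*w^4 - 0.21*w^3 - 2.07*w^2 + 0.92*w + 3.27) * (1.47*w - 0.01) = 0.3234*w^5 - 0.3109*w^4 - 3.0408*w^3 + 1.3731*w^2 + 4.7977*w - 0.0327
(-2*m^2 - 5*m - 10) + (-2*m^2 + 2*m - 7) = -4*m^2 - 3*m - 17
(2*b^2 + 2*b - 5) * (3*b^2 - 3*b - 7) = 6*b^4 - 35*b^2 + b + 35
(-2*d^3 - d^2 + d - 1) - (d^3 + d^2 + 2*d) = -3*d^3 - 2*d^2 - d - 1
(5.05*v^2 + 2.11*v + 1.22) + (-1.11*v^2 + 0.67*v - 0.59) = 3.94*v^2 + 2.78*v + 0.63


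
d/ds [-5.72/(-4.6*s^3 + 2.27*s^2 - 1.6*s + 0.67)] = (-78.936*s^2 + 25.9688*s - 9.152)/(4.6*s^3 - 2.27*s^2 + 1.6*s - 0.67)^2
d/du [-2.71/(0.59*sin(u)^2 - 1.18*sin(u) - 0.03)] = 3.1978*(sin(u) - 1)*cos(u)/(-0.59*sin(u)^2 + 1.18*sin(u) + 0.03)^2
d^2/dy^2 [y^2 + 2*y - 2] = 2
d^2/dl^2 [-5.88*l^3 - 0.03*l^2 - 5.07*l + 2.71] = -35.28*l - 0.06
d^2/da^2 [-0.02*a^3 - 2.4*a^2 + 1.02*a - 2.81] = -0.12*a - 4.8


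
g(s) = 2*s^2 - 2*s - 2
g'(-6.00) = -26.00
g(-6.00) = 82.00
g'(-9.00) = -38.00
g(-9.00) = 178.00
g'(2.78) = 9.12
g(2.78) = 7.90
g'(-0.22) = -2.88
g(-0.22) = -1.46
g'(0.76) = 1.04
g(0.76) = -2.36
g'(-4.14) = -18.56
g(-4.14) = 40.56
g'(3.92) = 13.68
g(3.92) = 20.89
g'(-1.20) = -6.80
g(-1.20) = 3.28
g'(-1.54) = -8.16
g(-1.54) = 5.82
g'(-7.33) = -31.32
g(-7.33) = 120.12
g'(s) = 4*s - 2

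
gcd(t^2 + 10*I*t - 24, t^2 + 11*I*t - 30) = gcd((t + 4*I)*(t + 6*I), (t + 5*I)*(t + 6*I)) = t + 6*I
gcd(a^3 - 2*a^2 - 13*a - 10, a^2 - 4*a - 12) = a + 2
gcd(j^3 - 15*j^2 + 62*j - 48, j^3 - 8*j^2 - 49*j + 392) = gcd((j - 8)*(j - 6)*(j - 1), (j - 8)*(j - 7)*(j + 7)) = j - 8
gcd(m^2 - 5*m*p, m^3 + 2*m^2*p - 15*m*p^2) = m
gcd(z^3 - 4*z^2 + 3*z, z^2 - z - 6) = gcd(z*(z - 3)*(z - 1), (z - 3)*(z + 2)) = z - 3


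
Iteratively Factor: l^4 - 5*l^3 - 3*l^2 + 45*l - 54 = (l + 3)*(l^3 - 8*l^2 + 21*l - 18) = (l - 2)*(l + 3)*(l^2 - 6*l + 9) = (l - 3)*(l - 2)*(l + 3)*(l - 3)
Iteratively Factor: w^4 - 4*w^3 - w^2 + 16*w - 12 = (w - 2)*(w^3 - 2*w^2 - 5*w + 6) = (w - 3)*(w - 2)*(w^2 + w - 2) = (w - 3)*(w - 2)*(w - 1)*(w + 2)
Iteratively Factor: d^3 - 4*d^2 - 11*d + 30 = (d - 2)*(d^2 - 2*d - 15) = (d - 2)*(d + 3)*(d - 5)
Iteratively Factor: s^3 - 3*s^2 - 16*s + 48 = (s + 4)*(s^2 - 7*s + 12) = (s - 3)*(s + 4)*(s - 4)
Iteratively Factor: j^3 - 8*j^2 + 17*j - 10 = (j - 5)*(j^2 - 3*j + 2) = (j - 5)*(j - 2)*(j - 1)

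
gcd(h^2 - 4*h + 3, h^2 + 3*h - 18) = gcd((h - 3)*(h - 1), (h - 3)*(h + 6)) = h - 3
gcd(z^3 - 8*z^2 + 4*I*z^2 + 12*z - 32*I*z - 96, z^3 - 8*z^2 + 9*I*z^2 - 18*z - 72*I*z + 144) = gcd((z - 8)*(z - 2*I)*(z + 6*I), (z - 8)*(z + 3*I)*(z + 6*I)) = z^2 + z*(-8 + 6*I) - 48*I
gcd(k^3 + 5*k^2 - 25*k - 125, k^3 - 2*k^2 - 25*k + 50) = k^2 - 25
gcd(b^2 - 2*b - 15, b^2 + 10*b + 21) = b + 3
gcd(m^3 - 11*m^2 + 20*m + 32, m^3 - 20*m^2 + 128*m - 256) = m^2 - 12*m + 32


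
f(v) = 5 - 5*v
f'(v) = -5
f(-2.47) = 17.35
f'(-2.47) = -5.00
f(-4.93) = 29.65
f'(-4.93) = -5.00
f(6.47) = -27.35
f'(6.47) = -5.00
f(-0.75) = 8.75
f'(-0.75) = -5.00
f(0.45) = 2.75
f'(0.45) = -5.00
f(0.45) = 2.75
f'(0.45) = -5.00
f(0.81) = 0.95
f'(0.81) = -5.00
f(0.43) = 2.85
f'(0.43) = -5.00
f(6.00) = -25.00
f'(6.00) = -5.00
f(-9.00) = 50.00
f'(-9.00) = -5.00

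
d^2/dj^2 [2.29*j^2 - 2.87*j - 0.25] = 4.58000000000000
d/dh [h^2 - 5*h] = 2*h - 5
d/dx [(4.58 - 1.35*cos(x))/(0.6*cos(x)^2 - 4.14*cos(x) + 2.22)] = (-0.81*cos(x)^2 + 5.496*cos(x) - 15.9642)*sin(x)/(0.36*cos(x)^4 - 4.968*cos(x)^3 + 19.8036*cos(x)^2 - 18.3816*cos(x) + 4.9284)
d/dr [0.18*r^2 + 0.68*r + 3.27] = 0.36*r + 0.68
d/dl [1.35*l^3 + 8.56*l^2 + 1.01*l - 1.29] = 4.05*l^2 + 17.12*l + 1.01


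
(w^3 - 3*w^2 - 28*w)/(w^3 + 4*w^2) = (w - 7)/w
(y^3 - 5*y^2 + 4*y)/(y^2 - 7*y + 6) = y*(y - 4)/(y - 6)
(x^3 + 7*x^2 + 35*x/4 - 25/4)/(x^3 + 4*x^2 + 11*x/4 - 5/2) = (x + 5)/(x + 2)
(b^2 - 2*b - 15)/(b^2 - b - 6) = (-b^2 + 2*b + 15)/(-b^2 + b + 6)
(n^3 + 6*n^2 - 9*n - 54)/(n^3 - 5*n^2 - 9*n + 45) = (n + 6)/(n - 5)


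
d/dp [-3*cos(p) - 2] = 3*sin(p)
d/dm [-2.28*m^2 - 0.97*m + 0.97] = -4.56*m - 0.97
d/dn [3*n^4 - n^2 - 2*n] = 12*n^3 - 2*n - 2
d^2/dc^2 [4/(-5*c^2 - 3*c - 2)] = 8*(25*c^2 + 15*c - (10*c + 3)^2 + 10)/(5*c^2 + 3*c + 2)^3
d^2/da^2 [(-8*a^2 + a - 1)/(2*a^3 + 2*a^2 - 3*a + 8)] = 2*(-32*a^6 + 12*a^5 - 156*a^4 + 826*a^3 + 294*a^2 + 18*a - 481)/(8*a^9 + 24*a^8 - 12*a^7 + 32*a^6 + 210*a^5 - 138*a^4 + 69*a^3 + 600*a^2 - 576*a + 512)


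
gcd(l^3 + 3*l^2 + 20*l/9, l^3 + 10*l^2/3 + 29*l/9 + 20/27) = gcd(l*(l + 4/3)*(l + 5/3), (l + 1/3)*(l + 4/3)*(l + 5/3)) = l^2 + 3*l + 20/9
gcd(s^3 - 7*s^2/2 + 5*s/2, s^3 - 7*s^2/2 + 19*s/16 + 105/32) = s - 5/2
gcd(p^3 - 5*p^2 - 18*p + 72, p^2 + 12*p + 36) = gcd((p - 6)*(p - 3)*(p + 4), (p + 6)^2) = 1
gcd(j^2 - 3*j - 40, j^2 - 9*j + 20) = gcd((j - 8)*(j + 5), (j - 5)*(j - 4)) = 1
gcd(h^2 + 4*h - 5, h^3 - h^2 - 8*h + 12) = 1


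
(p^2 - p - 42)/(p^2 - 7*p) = (p + 6)/p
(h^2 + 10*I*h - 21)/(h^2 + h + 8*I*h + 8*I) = (h^2 + 10*I*h - 21)/(h^2 + h + 8*I*h + 8*I)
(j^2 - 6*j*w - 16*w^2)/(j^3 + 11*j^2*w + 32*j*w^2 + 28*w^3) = (j - 8*w)/(j^2 + 9*j*w + 14*w^2)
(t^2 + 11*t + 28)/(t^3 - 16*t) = (t + 7)/(t*(t - 4))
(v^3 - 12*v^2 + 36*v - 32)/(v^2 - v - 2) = (v^2 - 10*v + 16)/(v + 1)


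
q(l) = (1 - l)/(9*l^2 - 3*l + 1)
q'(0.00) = 2.00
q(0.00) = 1.00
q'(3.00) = 0.01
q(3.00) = -0.03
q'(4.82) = 0.00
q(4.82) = -0.02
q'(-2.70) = 0.02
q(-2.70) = 0.05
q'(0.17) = -1.42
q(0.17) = 1.11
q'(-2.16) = 0.03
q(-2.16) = 0.06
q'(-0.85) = 0.24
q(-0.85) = 0.18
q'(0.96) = -0.17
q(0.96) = 0.01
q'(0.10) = 0.46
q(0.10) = 1.14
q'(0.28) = -3.12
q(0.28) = 0.83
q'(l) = (1 - l)*(3 - 18*l)/(9*l^2 - 3*l + 1)^2 - 1/(9*l^2 - 3*l + 1)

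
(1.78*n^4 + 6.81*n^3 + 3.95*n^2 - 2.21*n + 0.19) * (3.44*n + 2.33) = 6.1232*n^5 + 27.5738*n^4 + 29.4553*n^3 + 1.6011*n^2 - 4.4957*n + 0.4427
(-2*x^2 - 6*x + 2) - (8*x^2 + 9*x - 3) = -10*x^2 - 15*x + 5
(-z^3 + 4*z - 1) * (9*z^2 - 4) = -9*z^5 + 40*z^3 - 9*z^2 - 16*z + 4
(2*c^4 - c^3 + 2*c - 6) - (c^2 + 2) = 2*c^4 - c^3 - c^2 + 2*c - 8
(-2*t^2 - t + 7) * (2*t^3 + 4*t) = -4*t^5 - 2*t^4 + 6*t^3 - 4*t^2 + 28*t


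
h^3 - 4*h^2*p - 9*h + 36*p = (h - 3)*(h + 3)*(h - 4*p)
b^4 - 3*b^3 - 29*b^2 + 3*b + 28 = (b - 7)*(b - 1)*(b + 1)*(b + 4)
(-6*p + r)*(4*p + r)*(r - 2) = -24*p^2*r + 48*p^2 - 2*p*r^2 + 4*p*r + r^3 - 2*r^2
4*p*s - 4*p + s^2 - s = (4*p + s)*(s - 1)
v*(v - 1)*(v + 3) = v^3 + 2*v^2 - 3*v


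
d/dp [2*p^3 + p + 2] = 6*p^2 + 1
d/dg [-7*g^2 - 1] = -14*g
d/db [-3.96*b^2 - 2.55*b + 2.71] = -7.92*b - 2.55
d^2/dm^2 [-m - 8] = 0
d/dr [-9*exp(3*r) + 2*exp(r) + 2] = (2 - 27*exp(2*r))*exp(r)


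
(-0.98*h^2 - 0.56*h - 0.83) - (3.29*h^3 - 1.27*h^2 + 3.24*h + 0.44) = -3.29*h^3 + 0.29*h^2 - 3.8*h - 1.27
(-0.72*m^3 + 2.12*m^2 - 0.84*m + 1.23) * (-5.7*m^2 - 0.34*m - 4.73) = 4.104*m^5 - 11.8392*m^4 + 7.4728*m^3 - 16.753*m^2 + 3.555*m - 5.8179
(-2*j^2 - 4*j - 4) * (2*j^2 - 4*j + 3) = -4*j^4 + 2*j^2 + 4*j - 12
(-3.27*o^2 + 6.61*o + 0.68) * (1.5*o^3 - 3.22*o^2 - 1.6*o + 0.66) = -4.905*o^5 + 20.4444*o^4 - 15.0322*o^3 - 14.9238*o^2 + 3.2746*o + 0.4488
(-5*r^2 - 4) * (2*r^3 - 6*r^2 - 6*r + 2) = -10*r^5 + 30*r^4 + 22*r^3 + 14*r^2 + 24*r - 8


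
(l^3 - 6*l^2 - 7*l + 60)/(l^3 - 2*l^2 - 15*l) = (l - 4)/l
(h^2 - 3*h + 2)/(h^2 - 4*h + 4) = (h - 1)/(h - 2)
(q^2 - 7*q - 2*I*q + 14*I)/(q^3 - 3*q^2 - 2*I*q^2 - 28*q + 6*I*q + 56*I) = 1/(q + 4)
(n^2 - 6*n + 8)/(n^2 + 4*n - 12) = (n - 4)/(n + 6)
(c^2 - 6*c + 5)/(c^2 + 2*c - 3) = (c - 5)/(c + 3)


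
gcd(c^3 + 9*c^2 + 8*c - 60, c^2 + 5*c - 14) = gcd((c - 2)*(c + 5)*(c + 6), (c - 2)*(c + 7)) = c - 2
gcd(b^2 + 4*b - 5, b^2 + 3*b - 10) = b + 5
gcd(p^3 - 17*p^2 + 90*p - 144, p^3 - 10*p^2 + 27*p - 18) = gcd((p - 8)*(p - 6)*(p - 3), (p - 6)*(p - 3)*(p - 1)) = p^2 - 9*p + 18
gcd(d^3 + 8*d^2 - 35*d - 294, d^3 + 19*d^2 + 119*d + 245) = d^2 + 14*d + 49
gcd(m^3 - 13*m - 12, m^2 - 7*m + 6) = 1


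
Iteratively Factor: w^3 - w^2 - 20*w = (w)*(w^2 - w - 20) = w*(w - 5)*(w + 4)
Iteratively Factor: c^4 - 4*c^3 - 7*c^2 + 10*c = (c - 1)*(c^3 - 3*c^2 - 10*c) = (c - 5)*(c - 1)*(c^2 + 2*c) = (c - 5)*(c - 1)*(c + 2)*(c)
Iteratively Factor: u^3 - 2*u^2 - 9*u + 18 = (u - 3)*(u^2 + u - 6) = (u - 3)*(u - 2)*(u + 3)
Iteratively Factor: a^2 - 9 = (a - 3)*(a + 3)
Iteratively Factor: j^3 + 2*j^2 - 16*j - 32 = (j - 4)*(j^2 + 6*j + 8) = (j - 4)*(j + 4)*(j + 2)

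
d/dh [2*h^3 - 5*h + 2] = 6*h^2 - 5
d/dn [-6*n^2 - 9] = -12*n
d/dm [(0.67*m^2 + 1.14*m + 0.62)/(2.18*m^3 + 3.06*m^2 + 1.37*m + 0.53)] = (-1.4606*m^4 - 4.9704*m^3 - 6.6253*m^2 - 3.0842*m - 0.2452)/(4.7524*m^6 + 13.3416*m^5 + 15.3368*m^4 + 10.6952*m^3 + 5.1205*m^2 + 1.4522*m + 0.2809)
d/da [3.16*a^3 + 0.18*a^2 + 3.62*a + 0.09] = 9.48*a^2 + 0.36*a + 3.62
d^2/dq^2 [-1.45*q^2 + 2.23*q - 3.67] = -2.90000000000000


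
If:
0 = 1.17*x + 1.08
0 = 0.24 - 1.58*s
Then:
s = 0.15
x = -0.92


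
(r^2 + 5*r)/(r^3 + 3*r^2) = (r + 5)/(r*(r + 3))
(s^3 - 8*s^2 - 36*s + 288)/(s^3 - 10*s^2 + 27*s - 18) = (s^2 - 2*s - 48)/(s^2 - 4*s + 3)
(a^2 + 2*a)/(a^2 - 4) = a/(a - 2)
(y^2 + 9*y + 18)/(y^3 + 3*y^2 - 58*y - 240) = (y + 3)/(y^2 - 3*y - 40)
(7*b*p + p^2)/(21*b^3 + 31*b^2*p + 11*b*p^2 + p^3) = p/(3*b^2 + 4*b*p + p^2)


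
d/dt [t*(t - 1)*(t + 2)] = 3*t^2 + 2*t - 2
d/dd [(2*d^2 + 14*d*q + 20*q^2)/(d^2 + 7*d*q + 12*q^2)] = q^2*(8*d + 28*q)/(d^2 + 7*d*q + 12*q^2)^2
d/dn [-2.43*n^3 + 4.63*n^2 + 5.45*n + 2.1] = -7.29*n^2 + 9.26*n + 5.45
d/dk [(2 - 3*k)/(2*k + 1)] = -7/(2*k + 1)^2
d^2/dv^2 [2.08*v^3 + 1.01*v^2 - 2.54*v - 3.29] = 12.48*v + 2.02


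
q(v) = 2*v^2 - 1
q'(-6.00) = -24.00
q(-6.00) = 71.00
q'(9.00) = 36.00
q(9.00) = 161.00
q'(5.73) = 22.92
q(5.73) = 64.67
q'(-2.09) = -8.36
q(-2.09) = 7.74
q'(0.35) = 1.40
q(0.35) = -0.76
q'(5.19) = 20.76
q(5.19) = 52.87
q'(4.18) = 16.72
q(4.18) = 33.94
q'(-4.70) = -18.80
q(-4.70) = 43.18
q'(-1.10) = -4.40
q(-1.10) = 1.42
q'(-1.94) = -7.76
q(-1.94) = 6.53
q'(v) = 4*v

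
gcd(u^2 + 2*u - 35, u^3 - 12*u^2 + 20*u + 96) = 1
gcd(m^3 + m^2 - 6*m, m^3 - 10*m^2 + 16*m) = m^2 - 2*m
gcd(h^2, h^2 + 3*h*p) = h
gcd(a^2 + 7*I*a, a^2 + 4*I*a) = a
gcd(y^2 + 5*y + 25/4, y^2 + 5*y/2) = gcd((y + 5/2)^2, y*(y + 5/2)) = y + 5/2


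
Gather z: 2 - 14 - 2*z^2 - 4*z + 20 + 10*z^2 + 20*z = 8*z^2 + 16*z + 8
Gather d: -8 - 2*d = -2*d - 8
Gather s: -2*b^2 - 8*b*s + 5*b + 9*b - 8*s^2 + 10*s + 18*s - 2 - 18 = -2*b^2 + 14*b - 8*s^2 + s*(28 - 8*b) - 20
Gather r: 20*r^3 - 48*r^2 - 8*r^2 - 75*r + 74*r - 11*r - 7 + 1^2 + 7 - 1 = 20*r^3 - 56*r^2 - 12*r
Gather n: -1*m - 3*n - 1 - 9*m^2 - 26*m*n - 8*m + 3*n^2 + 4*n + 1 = -9*m^2 - 9*m + 3*n^2 + n*(1 - 26*m)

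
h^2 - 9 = (h - 3)*(h + 3)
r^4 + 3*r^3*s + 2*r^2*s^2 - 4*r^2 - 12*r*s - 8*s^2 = (r - 2)*(r + 2)*(r + s)*(r + 2*s)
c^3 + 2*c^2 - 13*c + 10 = (c - 2)*(c - 1)*(c + 5)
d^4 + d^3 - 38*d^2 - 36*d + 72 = (d - 6)*(d - 1)*(d + 2)*(d + 6)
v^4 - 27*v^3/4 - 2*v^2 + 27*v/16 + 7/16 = (v - 7)*(v - 1/2)*(v + 1/4)*(v + 1/2)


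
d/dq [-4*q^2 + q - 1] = 1 - 8*q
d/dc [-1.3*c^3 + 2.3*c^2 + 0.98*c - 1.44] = -3.9*c^2 + 4.6*c + 0.98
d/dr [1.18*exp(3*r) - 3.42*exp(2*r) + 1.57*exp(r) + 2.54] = (3.54*exp(2*r) - 6.84*exp(r) + 1.57)*exp(r)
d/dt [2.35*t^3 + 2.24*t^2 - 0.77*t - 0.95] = 7.05*t^2 + 4.48*t - 0.77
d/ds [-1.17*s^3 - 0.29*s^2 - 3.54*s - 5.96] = -3.51*s^2 - 0.58*s - 3.54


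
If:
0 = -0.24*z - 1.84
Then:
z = -7.67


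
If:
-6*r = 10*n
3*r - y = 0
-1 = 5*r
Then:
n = 3/25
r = -1/5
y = -3/5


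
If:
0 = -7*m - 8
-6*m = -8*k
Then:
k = -6/7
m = -8/7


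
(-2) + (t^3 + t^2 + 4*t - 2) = t^3 + t^2 + 4*t - 4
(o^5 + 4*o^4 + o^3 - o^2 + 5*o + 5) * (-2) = -2*o^5 - 8*o^4 - 2*o^3 + 2*o^2 - 10*o - 10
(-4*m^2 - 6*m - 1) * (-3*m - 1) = 12*m^3 + 22*m^2 + 9*m + 1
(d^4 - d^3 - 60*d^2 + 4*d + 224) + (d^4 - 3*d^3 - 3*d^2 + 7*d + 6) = 2*d^4 - 4*d^3 - 63*d^2 + 11*d + 230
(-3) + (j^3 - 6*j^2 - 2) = j^3 - 6*j^2 - 5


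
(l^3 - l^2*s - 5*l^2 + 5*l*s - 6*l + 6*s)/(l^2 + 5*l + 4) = (l^2 - l*s - 6*l + 6*s)/(l + 4)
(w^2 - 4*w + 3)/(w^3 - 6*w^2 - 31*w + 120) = (w - 1)/(w^2 - 3*w - 40)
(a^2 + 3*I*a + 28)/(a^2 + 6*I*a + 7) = (a - 4*I)/(a - I)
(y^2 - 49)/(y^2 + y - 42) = (y - 7)/(y - 6)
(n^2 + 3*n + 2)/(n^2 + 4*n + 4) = (n + 1)/(n + 2)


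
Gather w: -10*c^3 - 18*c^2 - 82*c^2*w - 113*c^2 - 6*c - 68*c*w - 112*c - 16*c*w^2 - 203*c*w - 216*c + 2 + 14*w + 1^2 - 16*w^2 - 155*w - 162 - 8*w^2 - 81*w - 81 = -10*c^3 - 131*c^2 - 334*c + w^2*(-16*c - 24) + w*(-82*c^2 - 271*c - 222) - 240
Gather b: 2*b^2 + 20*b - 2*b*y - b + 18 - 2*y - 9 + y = 2*b^2 + b*(19 - 2*y) - y + 9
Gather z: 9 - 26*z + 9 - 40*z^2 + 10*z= -40*z^2 - 16*z + 18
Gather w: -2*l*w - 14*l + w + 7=-14*l + w*(1 - 2*l) + 7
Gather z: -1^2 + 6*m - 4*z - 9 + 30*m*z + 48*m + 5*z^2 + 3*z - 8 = 54*m + 5*z^2 + z*(30*m - 1) - 18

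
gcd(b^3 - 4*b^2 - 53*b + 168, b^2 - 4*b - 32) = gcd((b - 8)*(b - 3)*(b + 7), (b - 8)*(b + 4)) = b - 8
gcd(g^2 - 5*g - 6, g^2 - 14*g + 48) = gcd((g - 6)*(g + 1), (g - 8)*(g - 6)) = g - 6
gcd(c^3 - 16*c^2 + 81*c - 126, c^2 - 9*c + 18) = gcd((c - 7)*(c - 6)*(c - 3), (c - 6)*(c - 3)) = c^2 - 9*c + 18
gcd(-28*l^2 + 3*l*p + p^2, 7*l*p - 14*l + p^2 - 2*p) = 7*l + p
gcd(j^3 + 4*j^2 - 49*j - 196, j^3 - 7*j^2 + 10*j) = 1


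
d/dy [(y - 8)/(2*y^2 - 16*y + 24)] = (y^2/2 - 4*y - (y - 8)*(y - 4) + 6)/(y^2 - 8*y + 12)^2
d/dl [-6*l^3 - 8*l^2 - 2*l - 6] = -18*l^2 - 16*l - 2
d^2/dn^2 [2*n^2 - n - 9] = 4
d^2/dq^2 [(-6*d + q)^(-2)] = 6/(6*d - q)^4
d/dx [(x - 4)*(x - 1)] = 2*x - 5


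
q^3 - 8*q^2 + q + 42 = (q - 7)*(q - 3)*(q + 2)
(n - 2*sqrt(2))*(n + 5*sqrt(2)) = n^2 + 3*sqrt(2)*n - 20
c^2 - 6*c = c*(c - 6)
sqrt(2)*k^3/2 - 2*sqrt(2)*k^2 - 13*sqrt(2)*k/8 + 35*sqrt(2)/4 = (k - 7/2)*(k - 5/2)*(sqrt(2)*k/2 + sqrt(2))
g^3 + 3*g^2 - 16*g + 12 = (g - 2)*(g - 1)*(g + 6)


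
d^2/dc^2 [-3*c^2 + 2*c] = -6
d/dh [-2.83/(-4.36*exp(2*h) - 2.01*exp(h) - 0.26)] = (-24.6776*exp(h) - 5.6883)*exp(h)/(4.36*exp(2*h) + 2.01*exp(h) + 0.26)^2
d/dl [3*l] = 3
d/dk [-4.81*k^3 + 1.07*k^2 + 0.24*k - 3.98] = -14.43*k^2 + 2.14*k + 0.24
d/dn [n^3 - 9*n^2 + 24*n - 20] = 3*n^2 - 18*n + 24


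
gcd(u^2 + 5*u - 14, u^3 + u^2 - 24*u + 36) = u - 2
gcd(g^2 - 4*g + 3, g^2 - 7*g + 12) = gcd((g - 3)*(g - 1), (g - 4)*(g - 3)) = g - 3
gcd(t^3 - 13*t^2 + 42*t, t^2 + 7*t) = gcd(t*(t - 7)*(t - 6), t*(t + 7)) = t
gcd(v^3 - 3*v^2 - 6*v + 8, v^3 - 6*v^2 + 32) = v^2 - 2*v - 8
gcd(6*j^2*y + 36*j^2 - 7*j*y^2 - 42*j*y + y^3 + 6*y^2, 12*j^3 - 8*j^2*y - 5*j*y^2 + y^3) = 6*j^2 - 7*j*y + y^2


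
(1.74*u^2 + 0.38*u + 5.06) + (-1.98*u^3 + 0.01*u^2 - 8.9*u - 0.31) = -1.98*u^3 + 1.75*u^2 - 8.52*u + 4.75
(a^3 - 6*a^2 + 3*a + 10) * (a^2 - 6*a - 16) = a^5 - 12*a^4 + 23*a^3 + 88*a^2 - 108*a - 160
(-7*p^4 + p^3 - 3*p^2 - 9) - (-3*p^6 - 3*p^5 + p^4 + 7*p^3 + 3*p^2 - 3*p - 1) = 3*p^6 + 3*p^5 - 8*p^4 - 6*p^3 - 6*p^2 + 3*p - 8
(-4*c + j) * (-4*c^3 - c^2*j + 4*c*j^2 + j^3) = 16*c^4 - 17*c^2*j^2 + j^4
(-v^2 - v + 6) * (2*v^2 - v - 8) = -2*v^4 - v^3 + 21*v^2 + 2*v - 48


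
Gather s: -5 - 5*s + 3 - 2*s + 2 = -7*s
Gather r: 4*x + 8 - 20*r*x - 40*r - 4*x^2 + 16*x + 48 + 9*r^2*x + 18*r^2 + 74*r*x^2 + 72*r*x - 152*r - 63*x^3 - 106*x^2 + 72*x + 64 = r^2*(9*x + 18) + r*(74*x^2 + 52*x - 192) - 63*x^3 - 110*x^2 + 92*x + 120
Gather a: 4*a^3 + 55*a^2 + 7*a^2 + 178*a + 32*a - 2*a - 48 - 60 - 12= 4*a^3 + 62*a^2 + 208*a - 120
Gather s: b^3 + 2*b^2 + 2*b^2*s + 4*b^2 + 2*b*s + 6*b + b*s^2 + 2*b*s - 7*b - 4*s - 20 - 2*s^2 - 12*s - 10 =b^3 + 6*b^2 - b + s^2*(b - 2) + s*(2*b^2 + 4*b - 16) - 30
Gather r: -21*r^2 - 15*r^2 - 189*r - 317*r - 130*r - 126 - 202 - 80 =-36*r^2 - 636*r - 408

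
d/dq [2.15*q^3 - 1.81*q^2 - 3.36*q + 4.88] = 6.45*q^2 - 3.62*q - 3.36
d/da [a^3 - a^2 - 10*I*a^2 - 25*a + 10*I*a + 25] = 3*a^2 - 2*a - 20*I*a - 25 + 10*I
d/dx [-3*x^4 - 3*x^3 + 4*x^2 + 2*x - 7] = -12*x^3 - 9*x^2 + 8*x + 2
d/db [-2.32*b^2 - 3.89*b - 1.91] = -4.64*b - 3.89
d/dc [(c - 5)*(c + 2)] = 2*c - 3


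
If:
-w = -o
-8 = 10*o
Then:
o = -4/5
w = -4/5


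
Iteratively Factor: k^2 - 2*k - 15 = (k + 3)*(k - 5)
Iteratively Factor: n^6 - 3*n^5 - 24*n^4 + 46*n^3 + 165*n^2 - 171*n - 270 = (n - 2)*(n^5 - n^4 - 26*n^3 - 6*n^2 + 153*n + 135) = (n - 5)*(n - 2)*(n^4 + 4*n^3 - 6*n^2 - 36*n - 27) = (n - 5)*(n - 2)*(n + 3)*(n^3 + n^2 - 9*n - 9) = (n - 5)*(n - 2)*(n + 1)*(n + 3)*(n^2 - 9) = (n - 5)*(n - 3)*(n - 2)*(n + 1)*(n + 3)*(n + 3)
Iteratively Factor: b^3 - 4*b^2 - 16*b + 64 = (b - 4)*(b^2 - 16) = (b - 4)*(b + 4)*(b - 4)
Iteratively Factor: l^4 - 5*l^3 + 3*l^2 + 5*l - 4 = (l - 1)*(l^3 - 4*l^2 - l + 4) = (l - 1)^2*(l^2 - 3*l - 4) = (l - 4)*(l - 1)^2*(l + 1)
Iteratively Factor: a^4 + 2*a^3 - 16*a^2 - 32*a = (a + 2)*(a^3 - 16*a) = (a - 4)*(a + 2)*(a^2 + 4*a) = a*(a - 4)*(a + 2)*(a + 4)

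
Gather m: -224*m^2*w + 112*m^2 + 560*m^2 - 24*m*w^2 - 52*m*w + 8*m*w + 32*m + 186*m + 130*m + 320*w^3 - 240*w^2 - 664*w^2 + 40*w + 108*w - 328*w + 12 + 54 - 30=m^2*(672 - 224*w) + m*(-24*w^2 - 44*w + 348) + 320*w^3 - 904*w^2 - 180*w + 36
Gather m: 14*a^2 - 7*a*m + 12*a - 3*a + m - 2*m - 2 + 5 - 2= 14*a^2 + 9*a + m*(-7*a - 1) + 1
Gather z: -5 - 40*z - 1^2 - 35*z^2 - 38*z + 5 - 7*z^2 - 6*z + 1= -42*z^2 - 84*z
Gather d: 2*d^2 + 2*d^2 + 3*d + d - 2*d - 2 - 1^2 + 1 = 4*d^2 + 2*d - 2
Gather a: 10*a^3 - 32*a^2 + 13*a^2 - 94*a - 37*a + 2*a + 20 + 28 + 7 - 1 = 10*a^3 - 19*a^2 - 129*a + 54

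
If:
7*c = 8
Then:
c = 8/7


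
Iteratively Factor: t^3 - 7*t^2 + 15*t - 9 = (t - 1)*(t^2 - 6*t + 9) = (t - 3)*(t - 1)*(t - 3)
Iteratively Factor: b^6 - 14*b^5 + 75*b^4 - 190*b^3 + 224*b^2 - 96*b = (b - 1)*(b^5 - 13*b^4 + 62*b^3 - 128*b^2 + 96*b) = (b - 4)*(b - 1)*(b^4 - 9*b^3 + 26*b^2 - 24*b) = (b - 4)*(b - 3)*(b - 1)*(b^3 - 6*b^2 + 8*b) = (b - 4)*(b - 3)*(b - 2)*(b - 1)*(b^2 - 4*b) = b*(b - 4)*(b - 3)*(b - 2)*(b - 1)*(b - 4)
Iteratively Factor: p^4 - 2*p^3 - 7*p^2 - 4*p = (p + 1)*(p^3 - 3*p^2 - 4*p) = (p + 1)^2*(p^2 - 4*p) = (p - 4)*(p + 1)^2*(p)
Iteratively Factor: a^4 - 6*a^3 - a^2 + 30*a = (a - 5)*(a^3 - a^2 - 6*a) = (a - 5)*(a - 3)*(a^2 + 2*a) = a*(a - 5)*(a - 3)*(a + 2)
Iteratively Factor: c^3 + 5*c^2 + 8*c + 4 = (c + 2)*(c^2 + 3*c + 2) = (c + 1)*(c + 2)*(c + 2)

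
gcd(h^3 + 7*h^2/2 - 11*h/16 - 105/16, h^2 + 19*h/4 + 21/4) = h^2 + 19*h/4 + 21/4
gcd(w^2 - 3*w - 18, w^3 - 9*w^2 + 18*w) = w - 6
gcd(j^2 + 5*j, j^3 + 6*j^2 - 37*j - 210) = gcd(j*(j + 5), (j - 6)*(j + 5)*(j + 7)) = j + 5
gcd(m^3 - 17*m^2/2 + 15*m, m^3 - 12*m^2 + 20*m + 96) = m - 6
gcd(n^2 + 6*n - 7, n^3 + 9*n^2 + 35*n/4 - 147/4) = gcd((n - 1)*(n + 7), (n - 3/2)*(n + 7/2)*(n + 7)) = n + 7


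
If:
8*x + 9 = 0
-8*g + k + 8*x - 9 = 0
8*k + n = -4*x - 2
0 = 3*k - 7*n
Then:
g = -2089/944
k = 35/118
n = 15/118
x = -9/8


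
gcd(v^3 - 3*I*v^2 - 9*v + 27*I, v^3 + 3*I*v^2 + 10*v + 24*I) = v - 3*I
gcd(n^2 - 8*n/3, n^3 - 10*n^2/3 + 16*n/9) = n^2 - 8*n/3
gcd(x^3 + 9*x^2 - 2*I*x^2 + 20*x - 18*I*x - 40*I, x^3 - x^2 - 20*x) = x + 4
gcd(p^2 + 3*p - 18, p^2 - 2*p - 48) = p + 6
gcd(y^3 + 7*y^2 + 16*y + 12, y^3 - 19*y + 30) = 1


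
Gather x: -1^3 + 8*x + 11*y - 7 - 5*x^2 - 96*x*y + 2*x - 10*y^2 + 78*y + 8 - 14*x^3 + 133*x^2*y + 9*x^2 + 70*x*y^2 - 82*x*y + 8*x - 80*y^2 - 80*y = -14*x^3 + x^2*(133*y + 4) + x*(70*y^2 - 178*y + 18) - 90*y^2 + 9*y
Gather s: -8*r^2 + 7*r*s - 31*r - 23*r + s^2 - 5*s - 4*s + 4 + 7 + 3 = -8*r^2 - 54*r + s^2 + s*(7*r - 9) + 14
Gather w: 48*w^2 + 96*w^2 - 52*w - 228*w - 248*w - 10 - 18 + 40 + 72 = 144*w^2 - 528*w + 84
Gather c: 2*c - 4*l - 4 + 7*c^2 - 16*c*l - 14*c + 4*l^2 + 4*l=7*c^2 + c*(-16*l - 12) + 4*l^2 - 4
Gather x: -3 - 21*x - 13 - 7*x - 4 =-28*x - 20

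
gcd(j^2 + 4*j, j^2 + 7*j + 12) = j + 4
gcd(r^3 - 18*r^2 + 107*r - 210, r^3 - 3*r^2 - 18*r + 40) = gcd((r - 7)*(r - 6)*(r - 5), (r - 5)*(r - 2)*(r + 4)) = r - 5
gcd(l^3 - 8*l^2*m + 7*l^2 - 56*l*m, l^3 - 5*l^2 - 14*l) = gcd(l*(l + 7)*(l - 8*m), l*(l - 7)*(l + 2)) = l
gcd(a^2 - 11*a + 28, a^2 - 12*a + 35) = a - 7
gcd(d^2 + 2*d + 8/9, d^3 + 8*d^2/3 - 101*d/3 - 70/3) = d + 2/3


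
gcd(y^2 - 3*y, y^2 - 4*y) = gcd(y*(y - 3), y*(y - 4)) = y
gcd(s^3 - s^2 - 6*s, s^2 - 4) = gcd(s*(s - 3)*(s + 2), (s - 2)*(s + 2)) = s + 2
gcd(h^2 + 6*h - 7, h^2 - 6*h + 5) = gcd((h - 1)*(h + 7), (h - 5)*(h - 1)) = h - 1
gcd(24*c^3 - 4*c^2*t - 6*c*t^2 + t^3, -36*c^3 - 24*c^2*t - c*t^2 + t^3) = -12*c^2 - 4*c*t + t^2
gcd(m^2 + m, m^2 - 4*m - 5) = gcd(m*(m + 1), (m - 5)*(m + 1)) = m + 1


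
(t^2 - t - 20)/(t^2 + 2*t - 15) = (t^2 - t - 20)/(t^2 + 2*t - 15)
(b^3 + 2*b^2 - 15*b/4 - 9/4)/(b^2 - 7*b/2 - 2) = (2*b^2 + 3*b - 9)/(2*(b - 4))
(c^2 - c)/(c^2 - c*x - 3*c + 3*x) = c*(c - 1)/(c^2 - c*x - 3*c + 3*x)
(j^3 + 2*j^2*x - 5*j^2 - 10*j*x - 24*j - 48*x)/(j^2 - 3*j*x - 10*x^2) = (-j^2 + 5*j + 24)/(-j + 5*x)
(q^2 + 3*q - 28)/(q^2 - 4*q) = (q + 7)/q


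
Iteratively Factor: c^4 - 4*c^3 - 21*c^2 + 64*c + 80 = (c + 4)*(c^3 - 8*c^2 + 11*c + 20) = (c + 1)*(c + 4)*(c^2 - 9*c + 20) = (c - 5)*(c + 1)*(c + 4)*(c - 4)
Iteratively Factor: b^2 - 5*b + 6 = (b - 2)*(b - 3)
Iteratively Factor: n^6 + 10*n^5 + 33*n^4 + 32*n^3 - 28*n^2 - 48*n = (n)*(n^5 + 10*n^4 + 33*n^3 + 32*n^2 - 28*n - 48) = n*(n - 1)*(n^4 + 11*n^3 + 44*n^2 + 76*n + 48) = n*(n - 1)*(n + 3)*(n^3 + 8*n^2 + 20*n + 16) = n*(n - 1)*(n + 2)*(n + 3)*(n^2 + 6*n + 8) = n*(n - 1)*(n + 2)^2*(n + 3)*(n + 4)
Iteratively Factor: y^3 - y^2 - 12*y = (y)*(y^2 - y - 12) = y*(y - 4)*(y + 3)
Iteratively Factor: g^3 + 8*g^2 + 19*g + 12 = (g + 3)*(g^2 + 5*g + 4) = (g + 1)*(g + 3)*(g + 4)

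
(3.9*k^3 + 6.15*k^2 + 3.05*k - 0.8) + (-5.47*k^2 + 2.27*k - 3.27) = 3.9*k^3 + 0.680000000000001*k^2 + 5.32*k - 4.07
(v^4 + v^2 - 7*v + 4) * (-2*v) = -2*v^5 - 2*v^3 + 14*v^2 - 8*v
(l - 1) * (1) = l - 1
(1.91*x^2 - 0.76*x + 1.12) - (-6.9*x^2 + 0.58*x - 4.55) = 8.81*x^2 - 1.34*x + 5.67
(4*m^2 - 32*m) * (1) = 4*m^2 - 32*m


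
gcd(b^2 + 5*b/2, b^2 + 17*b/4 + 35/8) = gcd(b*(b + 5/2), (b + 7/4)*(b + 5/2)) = b + 5/2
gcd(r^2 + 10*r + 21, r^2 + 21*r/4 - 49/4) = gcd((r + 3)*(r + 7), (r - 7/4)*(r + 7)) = r + 7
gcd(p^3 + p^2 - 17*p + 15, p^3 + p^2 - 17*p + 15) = p^3 + p^2 - 17*p + 15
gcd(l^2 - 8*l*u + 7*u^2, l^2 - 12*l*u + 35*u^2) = -l + 7*u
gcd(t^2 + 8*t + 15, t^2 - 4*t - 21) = t + 3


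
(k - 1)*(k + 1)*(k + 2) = k^3 + 2*k^2 - k - 2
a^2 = a^2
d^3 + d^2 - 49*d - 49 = (d - 7)*(d + 1)*(d + 7)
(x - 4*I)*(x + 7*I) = x^2 + 3*I*x + 28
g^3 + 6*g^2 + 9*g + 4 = (g + 1)^2*(g + 4)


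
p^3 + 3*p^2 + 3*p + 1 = (p + 1)^3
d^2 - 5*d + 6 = (d - 3)*(d - 2)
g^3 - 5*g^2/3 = g^2*(g - 5/3)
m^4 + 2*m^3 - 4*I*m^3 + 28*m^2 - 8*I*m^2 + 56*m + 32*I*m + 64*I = (m + 2)*(m - 8*I)*(m + 2*I)^2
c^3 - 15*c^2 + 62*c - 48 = (c - 8)*(c - 6)*(c - 1)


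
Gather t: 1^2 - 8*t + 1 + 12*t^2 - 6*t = 12*t^2 - 14*t + 2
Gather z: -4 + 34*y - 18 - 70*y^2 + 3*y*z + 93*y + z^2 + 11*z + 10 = -70*y^2 + 127*y + z^2 + z*(3*y + 11) - 12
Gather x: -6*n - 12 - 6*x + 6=-6*n - 6*x - 6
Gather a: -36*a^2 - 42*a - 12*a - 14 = -36*a^2 - 54*a - 14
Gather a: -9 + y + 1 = y - 8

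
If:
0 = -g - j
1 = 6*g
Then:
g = 1/6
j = -1/6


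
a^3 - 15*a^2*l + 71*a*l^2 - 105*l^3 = (a - 7*l)*(a - 5*l)*(a - 3*l)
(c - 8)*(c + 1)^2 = c^3 - 6*c^2 - 15*c - 8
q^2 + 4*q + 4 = (q + 2)^2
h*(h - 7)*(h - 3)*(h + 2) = h^4 - 8*h^3 + h^2 + 42*h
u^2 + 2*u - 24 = (u - 4)*(u + 6)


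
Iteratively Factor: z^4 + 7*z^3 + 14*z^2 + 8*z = (z + 1)*(z^3 + 6*z^2 + 8*z) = z*(z + 1)*(z^2 + 6*z + 8) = z*(z + 1)*(z + 4)*(z + 2)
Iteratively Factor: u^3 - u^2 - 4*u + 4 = (u - 2)*(u^2 + u - 2) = (u - 2)*(u - 1)*(u + 2)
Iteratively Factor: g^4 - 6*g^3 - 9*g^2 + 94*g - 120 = (g - 5)*(g^3 - g^2 - 14*g + 24) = (g - 5)*(g + 4)*(g^2 - 5*g + 6) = (g - 5)*(g - 3)*(g + 4)*(g - 2)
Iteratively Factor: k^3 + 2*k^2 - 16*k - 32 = (k + 2)*(k^2 - 16) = (k + 2)*(k + 4)*(k - 4)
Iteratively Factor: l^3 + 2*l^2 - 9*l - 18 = (l + 2)*(l^2 - 9) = (l + 2)*(l + 3)*(l - 3)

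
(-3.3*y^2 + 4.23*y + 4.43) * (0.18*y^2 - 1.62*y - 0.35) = -0.594*y^4 + 6.1074*y^3 - 4.9002*y^2 - 8.6571*y - 1.5505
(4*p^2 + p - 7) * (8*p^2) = 32*p^4 + 8*p^3 - 56*p^2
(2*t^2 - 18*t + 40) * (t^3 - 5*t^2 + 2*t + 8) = 2*t^5 - 28*t^4 + 134*t^3 - 220*t^2 - 64*t + 320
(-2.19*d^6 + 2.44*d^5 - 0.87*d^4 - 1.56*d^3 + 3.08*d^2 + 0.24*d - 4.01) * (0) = 0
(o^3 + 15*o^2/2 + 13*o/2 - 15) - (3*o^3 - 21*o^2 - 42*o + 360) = -2*o^3 + 57*o^2/2 + 97*o/2 - 375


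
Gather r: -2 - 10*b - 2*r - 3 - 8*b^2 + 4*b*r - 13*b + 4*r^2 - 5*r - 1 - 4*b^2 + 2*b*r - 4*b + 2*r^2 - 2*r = -12*b^2 - 27*b + 6*r^2 + r*(6*b - 9) - 6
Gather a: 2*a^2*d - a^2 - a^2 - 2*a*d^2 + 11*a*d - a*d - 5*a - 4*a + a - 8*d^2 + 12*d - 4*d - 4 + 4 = a^2*(2*d - 2) + a*(-2*d^2 + 10*d - 8) - 8*d^2 + 8*d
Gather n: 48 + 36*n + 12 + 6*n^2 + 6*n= 6*n^2 + 42*n + 60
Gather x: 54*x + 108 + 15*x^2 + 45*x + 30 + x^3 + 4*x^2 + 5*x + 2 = x^3 + 19*x^2 + 104*x + 140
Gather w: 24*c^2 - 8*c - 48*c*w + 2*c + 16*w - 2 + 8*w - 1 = 24*c^2 - 6*c + w*(24 - 48*c) - 3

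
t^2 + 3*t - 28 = (t - 4)*(t + 7)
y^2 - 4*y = y*(y - 4)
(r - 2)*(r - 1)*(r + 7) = r^3 + 4*r^2 - 19*r + 14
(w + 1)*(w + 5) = w^2 + 6*w + 5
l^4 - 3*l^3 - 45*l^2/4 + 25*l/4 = l*(l - 5)*(l - 1/2)*(l + 5/2)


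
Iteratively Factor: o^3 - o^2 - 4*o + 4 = (o - 2)*(o^2 + o - 2) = (o - 2)*(o - 1)*(o + 2)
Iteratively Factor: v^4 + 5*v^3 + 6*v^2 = (v + 3)*(v^3 + 2*v^2) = (v + 2)*(v + 3)*(v^2) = v*(v + 2)*(v + 3)*(v)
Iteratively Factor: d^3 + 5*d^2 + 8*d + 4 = (d + 1)*(d^2 + 4*d + 4) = (d + 1)*(d + 2)*(d + 2)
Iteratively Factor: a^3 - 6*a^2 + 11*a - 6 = (a - 3)*(a^2 - 3*a + 2) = (a - 3)*(a - 1)*(a - 2)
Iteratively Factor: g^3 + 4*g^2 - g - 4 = (g + 1)*(g^2 + 3*g - 4) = (g - 1)*(g + 1)*(g + 4)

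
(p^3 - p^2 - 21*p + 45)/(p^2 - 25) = (p^2 - 6*p + 9)/(p - 5)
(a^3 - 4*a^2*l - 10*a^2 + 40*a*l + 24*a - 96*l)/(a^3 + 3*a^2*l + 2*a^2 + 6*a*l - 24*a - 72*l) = (a^2 - 4*a*l - 6*a + 24*l)/(a^2 + 3*a*l + 6*a + 18*l)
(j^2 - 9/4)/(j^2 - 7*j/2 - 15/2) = (j - 3/2)/(j - 5)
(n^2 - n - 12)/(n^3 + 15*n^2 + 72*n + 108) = (n - 4)/(n^2 + 12*n + 36)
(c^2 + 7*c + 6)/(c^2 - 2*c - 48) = (c + 1)/(c - 8)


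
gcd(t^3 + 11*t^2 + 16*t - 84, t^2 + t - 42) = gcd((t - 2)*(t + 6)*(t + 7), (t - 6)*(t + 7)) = t + 7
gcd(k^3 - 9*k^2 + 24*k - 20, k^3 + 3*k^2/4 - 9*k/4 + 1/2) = 1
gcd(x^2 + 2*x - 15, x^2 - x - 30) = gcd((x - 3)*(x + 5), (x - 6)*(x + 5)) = x + 5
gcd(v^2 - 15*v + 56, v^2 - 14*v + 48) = v - 8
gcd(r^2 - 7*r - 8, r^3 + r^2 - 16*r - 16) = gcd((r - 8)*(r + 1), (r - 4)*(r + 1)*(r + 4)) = r + 1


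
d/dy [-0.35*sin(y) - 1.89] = -0.35*cos(y)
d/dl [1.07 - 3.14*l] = -3.14000000000000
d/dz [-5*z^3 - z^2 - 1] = z*(-15*z - 2)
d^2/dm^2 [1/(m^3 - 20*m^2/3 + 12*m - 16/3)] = 6*((20 - 9*m)*(3*m^3 - 20*m^2 + 36*m - 16) + (9*m^2 - 40*m + 36)^2)/(3*m^3 - 20*m^2 + 36*m - 16)^3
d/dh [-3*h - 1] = -3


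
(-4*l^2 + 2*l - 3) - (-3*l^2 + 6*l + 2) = -l^2 - 4*l - 5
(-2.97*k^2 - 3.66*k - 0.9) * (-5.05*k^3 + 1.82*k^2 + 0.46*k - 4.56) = 14.9985*k^5 + 13.0776*k^4 - 3.4824*k^3 + 10.2216*k^2 + 16.2756*k + 4.104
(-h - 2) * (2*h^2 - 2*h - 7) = -2*h^3 - 2*h^2 + 11*h + 14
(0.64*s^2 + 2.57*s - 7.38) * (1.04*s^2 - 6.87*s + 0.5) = 0.6656*s^4 - 1.724*s^3 - 25.0111*s^2 + 51.9856*s - 3.69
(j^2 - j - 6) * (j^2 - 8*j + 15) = j^4 - 9*j^3 + 17*j^2 + 33*j - 90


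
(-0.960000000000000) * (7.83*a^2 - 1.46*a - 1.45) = -7.5168*a^2 + 1.4016*a + 1.392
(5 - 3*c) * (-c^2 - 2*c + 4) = 3*c^3 + c^2 - 22*c + 20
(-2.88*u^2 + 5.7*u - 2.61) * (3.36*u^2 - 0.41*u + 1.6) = -9.6768*u^4 + 20.3328*u^3 - 15.7146*u^2 + 10.1901*u - 4.176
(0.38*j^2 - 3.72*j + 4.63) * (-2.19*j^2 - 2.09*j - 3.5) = -0.8322*j^4 + 7.3526*j^3 - 3.6949*j^2 + 3.3433*j - 16.205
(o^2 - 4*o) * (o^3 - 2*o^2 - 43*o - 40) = o^5 - 6*o^4 - 35*o^3 + 132*o^2 + 160*o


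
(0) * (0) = 0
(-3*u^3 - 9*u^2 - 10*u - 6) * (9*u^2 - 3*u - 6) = -27*u^5 - 72*u^4 - 45*u^3 + 30*u^2 + 78*u + 36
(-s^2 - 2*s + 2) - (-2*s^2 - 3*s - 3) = s^2 + s + 5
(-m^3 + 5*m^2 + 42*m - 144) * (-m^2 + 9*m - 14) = m^5 - 14*m^4 + 17*m^3 + 452*m^2 - 1884*m + 2016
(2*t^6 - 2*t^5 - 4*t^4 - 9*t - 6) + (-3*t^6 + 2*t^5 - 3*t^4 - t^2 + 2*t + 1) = -t^6 - 7*t^4 - t^2 - 7*t - 5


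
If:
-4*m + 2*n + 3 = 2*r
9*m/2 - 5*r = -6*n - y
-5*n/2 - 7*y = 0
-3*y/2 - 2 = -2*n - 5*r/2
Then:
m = 726/1423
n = 679/4269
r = 5453/8538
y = -485/8538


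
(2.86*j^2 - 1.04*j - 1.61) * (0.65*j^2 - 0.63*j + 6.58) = 1.859*j^4 - 2.4778*j^3 + 18.4275*j^2 - 5.8289*j - 10.5938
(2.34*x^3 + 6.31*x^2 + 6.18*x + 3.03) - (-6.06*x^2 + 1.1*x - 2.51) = 2.34*x^3 + 12.37*x^2 + 5.08*x + 5.54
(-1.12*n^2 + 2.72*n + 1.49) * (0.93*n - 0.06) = -1.0416*n^3 + 2.5968*n^2 + 1.2225*n - 0.0894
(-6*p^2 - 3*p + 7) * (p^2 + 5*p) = -6*p^4 - 33*p^3 - 8*p^2 + 35*p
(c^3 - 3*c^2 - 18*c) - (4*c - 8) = c^3 - 3*c^2 - 22*c + 8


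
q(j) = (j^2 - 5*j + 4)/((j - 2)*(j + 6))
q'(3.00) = 0.36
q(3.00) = -0.22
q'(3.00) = 0.36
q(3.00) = -0.22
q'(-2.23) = 0.63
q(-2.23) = -1.26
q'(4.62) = 0.11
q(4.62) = 0.08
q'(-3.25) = 1.17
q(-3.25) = -2.13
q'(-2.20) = 0.62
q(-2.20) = -1.24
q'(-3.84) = 1.88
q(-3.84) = -3.01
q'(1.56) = 1.44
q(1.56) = 0.41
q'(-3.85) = 1.90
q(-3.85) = -3.03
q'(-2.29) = 0.65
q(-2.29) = -1.30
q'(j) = (2*j - 5)/((j - 2)*(j + 6)) - (j^2 - 5*j + 4)/((j - 2)*(j + 6)^2) - (j^2 - 5*j + 4)/((j - 2)^2*(j + 6))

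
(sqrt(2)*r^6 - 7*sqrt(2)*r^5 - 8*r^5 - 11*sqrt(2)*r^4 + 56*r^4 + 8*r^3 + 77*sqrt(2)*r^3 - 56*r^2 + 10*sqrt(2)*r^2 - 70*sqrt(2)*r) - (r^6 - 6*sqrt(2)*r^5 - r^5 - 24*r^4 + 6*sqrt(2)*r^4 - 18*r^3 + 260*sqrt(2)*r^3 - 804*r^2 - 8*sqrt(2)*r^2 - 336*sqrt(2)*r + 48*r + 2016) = -r^6 + sqrt(2)*r^6 - 7*r^5 - sqrt(2)*r^5 - 17*sqrt(2)*r^4 + 80*r^4 - 183*sqrt(2)*r^3 + 26*r^3 + 18*sqrt(2)*r^2 + 748*r^2 - 48*r + 266*sqrt(2)*r - 2016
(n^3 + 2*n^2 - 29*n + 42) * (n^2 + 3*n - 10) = n^5 + 5*n^4 - 33*n^3 - 65*n^2 + 416*n - 420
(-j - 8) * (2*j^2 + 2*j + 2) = -2*j^3 - 18*j^2 - 18*j - 16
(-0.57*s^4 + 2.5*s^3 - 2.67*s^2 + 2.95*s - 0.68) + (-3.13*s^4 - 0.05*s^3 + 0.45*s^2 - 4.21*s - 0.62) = -3.7*s^4 + 2.45*s^3 - 2.22*s^2 - 1.26*s - 1.3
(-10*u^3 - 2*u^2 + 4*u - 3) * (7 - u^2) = 10*u^5 + 2*u^4 - 74*u^3 - 11*u^2 + 28*u - 21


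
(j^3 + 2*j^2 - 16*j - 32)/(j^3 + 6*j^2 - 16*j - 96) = (j + 2)/(j + 6)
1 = 1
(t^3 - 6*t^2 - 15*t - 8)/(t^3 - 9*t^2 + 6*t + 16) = (t + 1)/(t - 2)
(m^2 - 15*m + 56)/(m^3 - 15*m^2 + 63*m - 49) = (m - 8)/(m^2 - 8*m + 7)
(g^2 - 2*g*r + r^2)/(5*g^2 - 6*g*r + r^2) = (-g + r)/(-5*g + r)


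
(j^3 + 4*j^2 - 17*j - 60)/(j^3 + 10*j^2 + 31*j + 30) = (j - 4)/(j + 2)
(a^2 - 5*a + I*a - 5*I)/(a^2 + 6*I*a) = (a^2 + a*(-5 + I) - 5*I)/(a*(a + 6*I))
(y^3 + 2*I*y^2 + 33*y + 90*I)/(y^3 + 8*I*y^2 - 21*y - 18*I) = (y^2 - I*y + 30)/(y^2 + 5*I*y - 6)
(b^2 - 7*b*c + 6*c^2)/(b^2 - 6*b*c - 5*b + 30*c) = (b - c)/(b - 5)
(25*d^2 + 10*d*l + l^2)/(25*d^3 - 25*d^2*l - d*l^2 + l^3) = (5*d + l)/(5*d^2 - 6*d*l + l^2)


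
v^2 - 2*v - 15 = (v - 5)*(v + 3)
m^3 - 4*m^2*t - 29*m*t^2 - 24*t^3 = (m - 8*t)*(m + t)*(m + 3*t)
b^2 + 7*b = b*(b + 7)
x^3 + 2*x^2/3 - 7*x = x*(x - 7/3)*(x + 3)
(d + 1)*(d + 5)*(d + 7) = d^3 + 13*d^2 + 47*d + 35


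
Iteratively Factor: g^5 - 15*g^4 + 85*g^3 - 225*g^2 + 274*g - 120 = (g - 4)*(g^4 - 11*g^3 + 41*g^2 - 61*g + 30) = (g - 4)*(g - 2)*(g^3 - 9*g^2 + 23*g - 15) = (g - 5)*(g - 4)*(g - 2)*(g^2 - 4*g + 3) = (g - 5)*(g - 4)*(g - 3)*(g - 2)*(g - 1)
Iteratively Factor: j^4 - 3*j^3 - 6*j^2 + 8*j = (j - 4)*(j^3 + j^2 - 2*j) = (j - 4)*(j - 1)*(j^2 + 2*j) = j*(j - 4)*(j - 1)*(j + 2)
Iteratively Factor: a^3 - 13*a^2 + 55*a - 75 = (a - 3)*(a^2 - 10*a + 25) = (a - 5)*(a - 3)*(a - 5)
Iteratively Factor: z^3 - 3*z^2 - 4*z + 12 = (z - 3)*(z^2 - 4) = (z - 3)*(z + 2)*(z - 2)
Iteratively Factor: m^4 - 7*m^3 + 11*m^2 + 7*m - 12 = (m - 1)*(m^3 - 6*m^2 + 5*m + 12) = (m - 1)*(m + 1)*(m^2 - 7*m + 12) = (m - 4)*(m - 1)*(m + 1)*(m - 3)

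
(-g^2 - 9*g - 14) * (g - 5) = -g^3 - 4*g^2 + 31*g + 70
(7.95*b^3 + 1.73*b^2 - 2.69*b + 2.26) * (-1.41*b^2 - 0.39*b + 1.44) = -11.2095*b^5 - 5.5398*b^4 + 14.5662*b^3 + 0.353700000000001*b^2 - 4.755*b + 3.2544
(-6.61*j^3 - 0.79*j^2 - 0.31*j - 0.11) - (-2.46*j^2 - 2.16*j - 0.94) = -6.61*j^3 + 1.67*j^2 + 1.85*j + 0.83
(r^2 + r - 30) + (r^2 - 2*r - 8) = 2*r^2 - r - 38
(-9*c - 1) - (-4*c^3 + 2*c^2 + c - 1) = 4*c^3 - 2*c^2 - 10*c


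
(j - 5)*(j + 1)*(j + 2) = j^3 - 2*j^2 - 13*j - 10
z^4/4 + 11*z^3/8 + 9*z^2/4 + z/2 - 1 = (z/4 + 1/2)*(z - 1/2)*(z + 2)^2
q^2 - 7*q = q*(q - 7)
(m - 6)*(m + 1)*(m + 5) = m^3 - 31*m - 30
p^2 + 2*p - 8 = (p - 2)*(p + 4)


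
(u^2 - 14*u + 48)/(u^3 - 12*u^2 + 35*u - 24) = (u - 6)/(u^2 - 4*u + 3)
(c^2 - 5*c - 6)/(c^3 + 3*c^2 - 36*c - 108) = (c + 1)/(c^2 + 9*c + 18)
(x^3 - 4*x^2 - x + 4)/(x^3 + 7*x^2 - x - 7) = (x - 4)/(x + 7)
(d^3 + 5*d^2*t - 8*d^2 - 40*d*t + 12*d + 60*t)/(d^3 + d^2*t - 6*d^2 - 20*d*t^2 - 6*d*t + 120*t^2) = (2 - d)/(-d + 4*t)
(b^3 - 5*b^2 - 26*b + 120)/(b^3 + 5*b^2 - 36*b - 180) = (b - 4)/(b + 6)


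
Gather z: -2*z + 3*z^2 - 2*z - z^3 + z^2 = -z^3 + 4*z^2 - 4*z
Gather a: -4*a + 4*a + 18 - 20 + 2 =0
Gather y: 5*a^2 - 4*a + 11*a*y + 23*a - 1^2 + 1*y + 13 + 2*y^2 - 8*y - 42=5*a^2 + 19*a + 2*y^2 + y*(11*a - 7) - 30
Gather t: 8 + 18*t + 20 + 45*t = 63*t + 28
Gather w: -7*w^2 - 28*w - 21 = -7*w^2 - 28*w - 21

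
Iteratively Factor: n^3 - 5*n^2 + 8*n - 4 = (n - 2)*(n^2 - 3*n + 2) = (n - 2)*(n - 1)*(n - 2)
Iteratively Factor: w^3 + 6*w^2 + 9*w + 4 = (w + 1)*(w^2 + 5*w + 4) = (w + 1)*(w + 4)*(w + 1)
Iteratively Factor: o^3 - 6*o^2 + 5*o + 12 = (o + 1)*(o^2 - 7*o + 12) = (o - 3)*(o + 1)*(o - 4)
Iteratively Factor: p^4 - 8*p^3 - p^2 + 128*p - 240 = (p - 4)*(p^3 - 4*p^2 - 17*p + 60) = (p - 5)*(p - 4)*(p^2 + p - 12) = (p - 5)*(p - 4)*(p - 3)*(p + 4)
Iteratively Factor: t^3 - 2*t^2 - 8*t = (t - 4)*(t^2 + 2*t) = (t - 4)*(t + 2)*(t)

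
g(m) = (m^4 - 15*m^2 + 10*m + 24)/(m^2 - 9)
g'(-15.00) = -30.07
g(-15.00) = 218.17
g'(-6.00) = -13.11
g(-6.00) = 26.67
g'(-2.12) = -17.15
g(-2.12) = 9.86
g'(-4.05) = -17.17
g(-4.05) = 0.88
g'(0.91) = 1.17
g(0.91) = -2.61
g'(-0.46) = -2.47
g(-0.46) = -1.85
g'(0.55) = 0.31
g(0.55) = -2.88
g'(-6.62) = -14.00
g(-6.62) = 35.06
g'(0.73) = 0.74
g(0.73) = -2.79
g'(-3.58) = -36.89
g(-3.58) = -10.42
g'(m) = -2*m*(m^4 - 15*m^2 + 10*m + 24)/(m^2 - 9)^2 + (4*m^3 - 30*m + 10)/(m^2 - 9) = 2*(m^3 + 6*m^2 + 9*m - 5)/(m^2 + 6*m + 9)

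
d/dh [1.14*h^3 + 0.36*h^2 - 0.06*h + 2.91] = 3.42*h^2 + 0.72*h - 0.06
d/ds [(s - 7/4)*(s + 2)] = 2*s + 1/4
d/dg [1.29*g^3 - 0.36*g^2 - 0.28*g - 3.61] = 3.87*g^2 - 0.72*g - 0.28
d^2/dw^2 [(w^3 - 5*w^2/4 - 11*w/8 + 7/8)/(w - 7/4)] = 2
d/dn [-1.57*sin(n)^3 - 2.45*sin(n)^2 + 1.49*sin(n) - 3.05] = (-4.71*sin(n)^2 - 4.9*sin(n) + 1.49)*cos(n)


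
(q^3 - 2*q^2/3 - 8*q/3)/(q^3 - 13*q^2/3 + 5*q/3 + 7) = q*(3*q^2 - 2*q - 8)/(3*q^3 - 13*q^2 + 5*q + 21)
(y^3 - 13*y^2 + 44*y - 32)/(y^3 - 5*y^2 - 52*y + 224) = (y - 1)/(y + 7)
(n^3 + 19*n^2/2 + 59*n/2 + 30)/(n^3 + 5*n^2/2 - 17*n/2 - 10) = (2*n^2 + 11*n + 15)/(2*n^2 - 3*n - 5)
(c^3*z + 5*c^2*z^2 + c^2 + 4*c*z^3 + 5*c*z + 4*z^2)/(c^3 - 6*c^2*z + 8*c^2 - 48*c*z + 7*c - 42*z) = (c^3*z + 5*c^2*z^2 + c^2 + 4*c*z^3 + 5*c*z + 4*z^2)/(c^3 - 6*c^2*z + 8*c^2 - 48*c*z + 7*c - 42*z)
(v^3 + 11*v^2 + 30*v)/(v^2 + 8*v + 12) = v*(v + 5)/(v + 2)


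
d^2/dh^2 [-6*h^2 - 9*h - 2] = -12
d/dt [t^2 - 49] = 2*t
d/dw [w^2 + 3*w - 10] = 2*w + 3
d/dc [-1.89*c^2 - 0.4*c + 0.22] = -3.78*c - 0.4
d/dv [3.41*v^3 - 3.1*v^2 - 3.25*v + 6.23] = 10.23*v^2 - 6.2*v - 3.25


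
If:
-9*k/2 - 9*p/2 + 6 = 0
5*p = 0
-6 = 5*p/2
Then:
No Solution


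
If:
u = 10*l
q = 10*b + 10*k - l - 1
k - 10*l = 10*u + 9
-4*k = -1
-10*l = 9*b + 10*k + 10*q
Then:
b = -35/218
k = 1/4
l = -7/88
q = -249/9592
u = -35/44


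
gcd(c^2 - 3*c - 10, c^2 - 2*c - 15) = c - 5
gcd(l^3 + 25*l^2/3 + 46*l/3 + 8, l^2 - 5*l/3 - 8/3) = l + 1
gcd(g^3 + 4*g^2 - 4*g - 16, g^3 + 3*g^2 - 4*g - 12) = g^2 - 4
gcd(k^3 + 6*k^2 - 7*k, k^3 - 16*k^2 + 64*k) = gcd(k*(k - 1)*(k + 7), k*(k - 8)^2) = k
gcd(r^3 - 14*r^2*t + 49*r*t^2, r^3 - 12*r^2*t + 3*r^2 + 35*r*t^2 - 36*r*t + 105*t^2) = r - 7*t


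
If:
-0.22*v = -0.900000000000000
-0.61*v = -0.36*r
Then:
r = 6.93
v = 4.09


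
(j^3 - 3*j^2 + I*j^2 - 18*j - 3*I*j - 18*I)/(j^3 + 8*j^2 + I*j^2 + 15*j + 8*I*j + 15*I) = (j - 6)/(j + 5)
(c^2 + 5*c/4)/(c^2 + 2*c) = (c + 5/4)/(c + 2)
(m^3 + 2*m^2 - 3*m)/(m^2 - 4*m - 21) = m*(m - 1)/(m - 7)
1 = 1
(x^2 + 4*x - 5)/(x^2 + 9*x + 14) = (x^2 + 4*x - 5)/(x^2 + 9*x + 14)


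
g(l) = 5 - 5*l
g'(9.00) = -5.00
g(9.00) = -40.00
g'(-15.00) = -5.00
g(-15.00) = 80.00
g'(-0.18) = -5.00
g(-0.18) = 5.90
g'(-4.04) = -5.00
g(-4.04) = 25.20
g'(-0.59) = -5.00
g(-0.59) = 7.95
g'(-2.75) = -5.00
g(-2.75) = 18.75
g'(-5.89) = -5.00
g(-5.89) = 34.45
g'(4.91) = -5.00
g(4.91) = -19.55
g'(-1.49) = -5.00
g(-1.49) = 12.45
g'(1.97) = -5.00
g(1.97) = -4.85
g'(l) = -5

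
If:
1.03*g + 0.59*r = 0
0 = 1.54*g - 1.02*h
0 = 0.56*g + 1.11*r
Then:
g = 0.00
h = 0.00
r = 0.00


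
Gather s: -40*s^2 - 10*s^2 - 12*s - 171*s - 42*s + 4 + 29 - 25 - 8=-50*s^2 - 225*s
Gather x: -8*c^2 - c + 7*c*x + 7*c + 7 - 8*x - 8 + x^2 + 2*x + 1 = -8*c^2 + 6*c + x^2 + x*(7*c - 6)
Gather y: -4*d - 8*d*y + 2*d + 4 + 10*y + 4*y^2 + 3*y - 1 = -2*d + 4*y^2 + y*(13 - 8*d) + 3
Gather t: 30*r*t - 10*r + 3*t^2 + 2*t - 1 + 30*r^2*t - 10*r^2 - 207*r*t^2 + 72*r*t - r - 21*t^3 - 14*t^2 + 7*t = -10*r^2 - 11*r - 21*t^3 + t^2*(-207*r - 11) + t*(30*r^2 + 102*r + 9) - 1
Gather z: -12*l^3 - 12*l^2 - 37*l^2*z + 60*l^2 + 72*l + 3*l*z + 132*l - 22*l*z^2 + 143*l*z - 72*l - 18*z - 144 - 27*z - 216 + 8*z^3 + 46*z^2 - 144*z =-12*l^3 + 48*l^2 + 132*l + 8*z^3 + z^2*(46 - 22*l) + z*(-37*l^2 + 146*l - 189) - 360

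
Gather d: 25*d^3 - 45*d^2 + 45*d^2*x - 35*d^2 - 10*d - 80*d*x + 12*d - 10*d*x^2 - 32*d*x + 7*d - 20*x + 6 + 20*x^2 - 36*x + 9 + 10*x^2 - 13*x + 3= 25*d^3 + d^2*(45*x - 80) + d*(-10*x^2 - 112*x + 9) + 30*x^2 - 69*x + 18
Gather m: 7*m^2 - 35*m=7*m^2 - 35*m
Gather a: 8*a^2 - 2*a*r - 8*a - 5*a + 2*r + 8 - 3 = 8*a^2 + a*(-2*r - 13) + 2*r + 5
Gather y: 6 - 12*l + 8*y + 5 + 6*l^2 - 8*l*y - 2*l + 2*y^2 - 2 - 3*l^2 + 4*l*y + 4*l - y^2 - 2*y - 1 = 3*l^2 - 10*l + y^2 + y*(6 - 4*l) + 8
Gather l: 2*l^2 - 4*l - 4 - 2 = 2*l^2 - 4*l - 6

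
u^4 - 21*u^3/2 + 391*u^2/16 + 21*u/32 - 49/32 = (u - 7)*(u - 7/2)*(u - 1/4)*(u + 1/4)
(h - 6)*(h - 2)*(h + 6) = h^3 - 2*h^2 - 36*h + 72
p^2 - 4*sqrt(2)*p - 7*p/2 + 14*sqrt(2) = (p - 7/2)*(p - 4*sqrt(2))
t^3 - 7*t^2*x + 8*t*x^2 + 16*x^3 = (t - 4*x)^2*(t + x)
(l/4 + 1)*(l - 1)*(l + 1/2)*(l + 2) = l^4/4 + 11*l^3/8 + 9*l^2/8 - 7*l/4 - 1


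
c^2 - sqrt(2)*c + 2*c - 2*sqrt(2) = (c + 2)*(c - sqrt(2))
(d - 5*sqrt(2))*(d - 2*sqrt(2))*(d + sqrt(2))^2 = d^4 - 5*sqrt(2)*d^3 - 6*d^2 + 26*sqrt(2)*d + 40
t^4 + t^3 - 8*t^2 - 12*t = t*(t - 3)*(t + 2)^2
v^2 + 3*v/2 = v*(v + 3/2)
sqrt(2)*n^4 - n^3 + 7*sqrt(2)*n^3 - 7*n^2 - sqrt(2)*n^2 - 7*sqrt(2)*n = n*(n + 7)*(n - sqrt(2))*(sqrt(2)*n + 1)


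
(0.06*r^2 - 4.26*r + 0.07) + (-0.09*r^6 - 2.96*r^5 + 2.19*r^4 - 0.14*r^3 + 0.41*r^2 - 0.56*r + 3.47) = -0.09*r^6 - 2.96*r^5 + 2.19*r^4 - 0.14*r^3 + 0.47*r^2 - 4.82*r + 3.54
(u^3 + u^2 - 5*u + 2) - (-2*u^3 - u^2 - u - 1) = 3*u^3 + 2*u^2 - 4*u + 3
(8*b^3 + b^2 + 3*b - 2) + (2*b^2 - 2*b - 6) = 8*b^3 + 3*b^2 + b - 8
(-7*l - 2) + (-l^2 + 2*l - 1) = -l^2 - 5*l - 3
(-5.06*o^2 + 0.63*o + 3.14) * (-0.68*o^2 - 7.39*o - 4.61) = 3.4408*o^4 + 36.965*o^3 + 16.5357*o^2 - 26.1089*o - 14.4754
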